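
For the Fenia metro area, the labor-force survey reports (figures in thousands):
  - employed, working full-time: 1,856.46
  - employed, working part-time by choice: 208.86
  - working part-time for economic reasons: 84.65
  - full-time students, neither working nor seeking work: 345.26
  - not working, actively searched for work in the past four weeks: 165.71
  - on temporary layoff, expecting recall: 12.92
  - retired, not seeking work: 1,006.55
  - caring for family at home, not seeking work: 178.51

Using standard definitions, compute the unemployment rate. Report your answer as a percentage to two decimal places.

Employed = 1,856.46 + 208.86 + 84.65 = 2,149.97 thousand (anyone who worked, including part-time for economic reasons, counts as employed).
Unemployed = 165.71 + 12.92 = 178.63 thousand (jobless and actively searching, or on temporary layoff).
Labor force = 2,149.97 + 178.63 = 2,328.60 thousand.
Unemployment rate = 178.63 / 2,328.60 = 7.67%.

Unemployment rate ≈ 7.67%.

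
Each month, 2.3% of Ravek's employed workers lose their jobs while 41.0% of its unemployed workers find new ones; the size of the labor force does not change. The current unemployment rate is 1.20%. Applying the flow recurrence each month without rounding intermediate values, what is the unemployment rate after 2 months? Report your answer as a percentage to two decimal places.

Unemployment rate after two months ≈ 3.99%.

With a fixed labor force, u_{t+1} = u_t + s·(1−u_t) − f·u_t = u_t·(1−s−f) + s.
Here 1−s−f = 0.567 and s = 0.023.
u_1 = 0.012000 × 0.567 + 0.023 = 0.029804.
u_2 = 0.029804 × 0.567 + 0.023 = 0.039899.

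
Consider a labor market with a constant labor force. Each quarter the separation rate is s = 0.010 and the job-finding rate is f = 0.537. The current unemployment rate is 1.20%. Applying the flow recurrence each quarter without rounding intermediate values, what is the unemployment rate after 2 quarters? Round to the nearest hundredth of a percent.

Unemployment rate after two quarters ≈ 1.70%.

With a fixed labor force, u_{t+1} = u_t + s·(1−u_t) − f·u_t = u_t·(1−s−f) + s.
Here 1−s−f = 0.453 and s = 0.010.
u_1 = 0.012000 × 0.453 + 0.010 = 0.015436.
u_2 = 0.015436 × 0.453 + 0.010 = 0.016993.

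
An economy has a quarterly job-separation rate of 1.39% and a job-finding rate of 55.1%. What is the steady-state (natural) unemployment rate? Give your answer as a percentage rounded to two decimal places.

Steady-state unemployment rate ≈ 2.46%.

At steady state the flows balance: s·E = f·U, so U/(E+U) = s/(s+f).
u* = 1.39 / (1.39 + 55.1) = 1.39 / 56.49 = 2.46%.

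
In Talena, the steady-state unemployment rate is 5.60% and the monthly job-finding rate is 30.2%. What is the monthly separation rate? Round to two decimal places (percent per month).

Separation rate ≈ 1.79% per month.

From u* = s/(s+f): s = u·f/(1−u).
s = 0.0560 × 30.2 / (1 − 0.0560) = 1.6912 / 0.9440 ≈ 1.79% per month.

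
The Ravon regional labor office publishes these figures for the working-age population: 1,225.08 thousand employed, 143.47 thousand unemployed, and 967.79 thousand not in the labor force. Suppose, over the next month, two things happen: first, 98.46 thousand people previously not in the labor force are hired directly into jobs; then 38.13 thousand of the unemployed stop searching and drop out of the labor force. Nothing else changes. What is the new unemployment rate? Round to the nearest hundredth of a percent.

Initially, labor force = 1,225.08 + 143.47 = 1,368.55 thousand, so u = 143.47/1,368.55 = 10.48%.
After the first change, employed and labor force both rise by 98.46; unemployed unchanged → E = 1,323.54, U = 143.47, labor force = 1,467.01 thousand.
After the second change, unemployed and labor force both fall by 38.13 → E = 1,323.54, U = 105.34, labor force = 1,428.88 thousand.
New unemployment rate = 105.34 / 1,428.88 = 7.37%.

New unemployment rate ≈ 7.37%.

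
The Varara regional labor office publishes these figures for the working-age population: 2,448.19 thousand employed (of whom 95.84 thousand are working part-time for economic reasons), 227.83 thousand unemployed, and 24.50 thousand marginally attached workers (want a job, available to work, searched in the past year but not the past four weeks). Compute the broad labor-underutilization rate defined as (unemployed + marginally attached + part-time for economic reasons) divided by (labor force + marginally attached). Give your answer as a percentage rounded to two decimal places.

Labor force = 2,448.19 + 227.83 = 2,676.02 thousand.
Numerator = 227.83 + 24.50 + 95.84 = 348.17 thousand.
Denominator = 2,676.02 + 24.50 = 2,700.52 thousand.
Broad rate = 348.17 / 2,700.52 = 12.89%.

Broad underutilization rate ≈ 12.89%.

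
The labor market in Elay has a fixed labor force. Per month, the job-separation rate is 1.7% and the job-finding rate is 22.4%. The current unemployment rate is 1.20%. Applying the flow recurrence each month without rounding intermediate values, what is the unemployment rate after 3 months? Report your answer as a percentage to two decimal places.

With a fixed labor force, u_{t+1} = u_t + s·(1−u_t) − f·u_t = u_t·(1−s−f) + s.
Here 1−s−f = 0.759 and s = 0.017.
u_1 = 0.012000 × 0.759 + 0.017 = 0.026108.
u_2 = 0.026108 × 0.759 + 0.017 = 0.036816.
u_3 = 0.036816 × 0.759 + 0.017 = 0.044943.

Unemployment rate after three months ≈ 4.49%.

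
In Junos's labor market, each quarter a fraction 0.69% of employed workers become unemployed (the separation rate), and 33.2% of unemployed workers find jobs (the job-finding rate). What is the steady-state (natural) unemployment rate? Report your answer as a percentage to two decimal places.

Steady-state unemployment rate ≈ 2.04%.

At steady state the flows balance: s·E = f·U, so U/(E+U) = s/(s+f).
u* = 0.69 / (0.69 + 33.2) = 0.69 / 33.89 = 2.04%.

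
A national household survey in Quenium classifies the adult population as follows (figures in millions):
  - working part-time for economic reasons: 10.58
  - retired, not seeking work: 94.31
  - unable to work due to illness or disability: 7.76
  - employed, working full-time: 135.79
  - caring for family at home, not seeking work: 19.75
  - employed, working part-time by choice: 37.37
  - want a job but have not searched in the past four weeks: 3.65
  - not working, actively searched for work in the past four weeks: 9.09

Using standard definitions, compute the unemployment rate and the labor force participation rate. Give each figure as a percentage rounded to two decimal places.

Unemployment rate ≈ 4.71%; labor force participation rate ≈ 60.58%.

Employed = 10.58 + 135.79 + 37.37 = 183.74 million (anyone who worked, including part-time for economic reasons, counts as employed).
Unemployed = 9.09 million.
Labor force = 183.74 + 9.09 = 192.83 million.
Not in labor force = 94.31 + 7.76 + 19.75 + 3.65 = 125.47 million (those not working and not actively searching are outside the labor force — including those who want a job but have given up searching).
Civilian working-age population = 192.83 + 125.47 = 318.30 million.
Unemployment rate = 9.09 / 192.83 = 4.71%.
Labor force participation rate = 192.83 / 318.30 = 60.58%.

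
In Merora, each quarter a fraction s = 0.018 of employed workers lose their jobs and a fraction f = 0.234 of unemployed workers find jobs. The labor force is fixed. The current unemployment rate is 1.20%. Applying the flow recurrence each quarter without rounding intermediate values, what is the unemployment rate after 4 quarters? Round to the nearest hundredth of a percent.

Unemployment rate after four quarters ≈ 5.28%.

With a fixed labor force, u_{t+1} = u_t + s·(1−u_t) − f·u_t = u_t·(1−s−f) + s.
Here 1−s−f = 0.748 and s = 0.018.
u_1 = 0.012000 × 0.748 + 0.018 = 0.026976.
u_2 = 0.026976 × 0.748 + 0.018 = 0.038178.
u_3 = 0.038178 × 0.748 + 0.018 = 0.046557.
u_4 = 0.046557 × 0.748 + 0.018 = 0.052825.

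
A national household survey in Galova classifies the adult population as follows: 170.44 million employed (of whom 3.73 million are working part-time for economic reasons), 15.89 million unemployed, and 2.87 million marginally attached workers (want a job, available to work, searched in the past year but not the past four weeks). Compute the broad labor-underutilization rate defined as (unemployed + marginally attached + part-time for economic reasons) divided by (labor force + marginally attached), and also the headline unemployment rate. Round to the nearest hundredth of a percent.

Broad underutilization rate ≈ 11.89%; headline unemployment rate ≈ 8.53%.

Labor force = 170.44 + 15.89 = 186.33 million.
Numerator = 15.89 + 2.87 + 3.73 = 22.49 million.
Denominator = 186.33 + 2.87 = 189.20 million.
Broad rate = 22.49 / 189.20 = 11.89%.
Headline unemployment rate = 15.89 / 186.33 = 8.53%.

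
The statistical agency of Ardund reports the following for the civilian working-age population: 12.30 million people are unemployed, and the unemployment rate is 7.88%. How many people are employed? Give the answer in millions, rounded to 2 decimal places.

Labor force = U / u = 12.30 / 0.0788 ≈ 156.09 million.
Employed = labor force − unemployed = 156.09 − 12.30 = 143.79 million.

About 143.79 million are employed.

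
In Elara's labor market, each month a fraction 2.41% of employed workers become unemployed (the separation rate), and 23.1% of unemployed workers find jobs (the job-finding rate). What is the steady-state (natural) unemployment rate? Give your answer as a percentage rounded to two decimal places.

Steady-state unemployment rate ≈ 9.45%.

At steady state the flows balance: s·E = f·U, so U/(E+U) = s/(s+f).
u* = 2.41 / (2.41 + 23.1) = 2.41 / 25.51 = 9.45%.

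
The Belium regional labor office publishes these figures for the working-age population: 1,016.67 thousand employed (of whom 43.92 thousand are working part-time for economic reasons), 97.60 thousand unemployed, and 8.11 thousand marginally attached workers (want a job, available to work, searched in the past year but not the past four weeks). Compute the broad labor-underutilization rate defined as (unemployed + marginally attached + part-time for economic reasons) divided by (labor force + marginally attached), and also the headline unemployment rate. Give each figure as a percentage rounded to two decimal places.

Broad underutilization rate ≈ 13.33%; headline unemployment rate ≈ 8.76%.

Labor force = 1,016.67 + 97.60 = 1,114.27 thousand.
Numerator = 97.60 + 8.11 + 43.92 = 149.63 thousand.
Denominator = 1,114.27 + 8.11 = 1,122.38 thousand.
Broad rate = 149.63 / 1,122.38 = 13.33%.
Headline unemployment rate = 97.60 / 1,114.27 = 8.76%.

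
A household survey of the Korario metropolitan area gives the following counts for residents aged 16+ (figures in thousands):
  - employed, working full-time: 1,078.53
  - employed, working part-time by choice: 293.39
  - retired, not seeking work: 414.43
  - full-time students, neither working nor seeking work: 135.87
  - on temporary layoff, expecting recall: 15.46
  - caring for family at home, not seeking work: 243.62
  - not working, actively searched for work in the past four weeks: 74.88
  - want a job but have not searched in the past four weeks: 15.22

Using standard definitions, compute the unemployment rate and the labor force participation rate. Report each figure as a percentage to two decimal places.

Employed = 1,078.53 + 293.39 = 1,371.92 thousand.
Unemployed = 15.46 + 74.88 = 90.34 thousand (jobless and actively searching, or on temporary layoff).
Labor force = 1,371.92 + 90.34 = 1,462.26 thousand.
Not in labor force = 414.43 + 135.87 + 243.62 + 15.22 = 809.14 thousand (those not working and not actively searching are outside the labor force — including those who want a job but have given up searching).
Civilian working-age population = 1,462.26 + 809.14 = 2,271.40 thousand.
Unemployment rate = 90.34 / 1,462.26 = 6.18%.
Labor force participation rate = 1,462.26 / 2,271.40 = 64.38%.

Unemployment rate ≈ 6.18%; labor force participation rate ≈ 64.38%.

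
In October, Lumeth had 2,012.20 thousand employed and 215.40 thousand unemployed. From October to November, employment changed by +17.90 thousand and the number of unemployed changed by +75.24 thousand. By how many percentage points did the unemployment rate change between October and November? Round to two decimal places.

The unemployment rate changed by +2.85 percentage points.

October: labor force = 2,012.20 + 215.40 = 2,227.60; u = 215.40/2,227.60 = 9.67%.
November: labor force = 2,030.10 + 290.64 = 2,320.74; u = 290.64/2,320.74 = 12.52%.
Change = 12.52% − 9.67% = +2.85 pp.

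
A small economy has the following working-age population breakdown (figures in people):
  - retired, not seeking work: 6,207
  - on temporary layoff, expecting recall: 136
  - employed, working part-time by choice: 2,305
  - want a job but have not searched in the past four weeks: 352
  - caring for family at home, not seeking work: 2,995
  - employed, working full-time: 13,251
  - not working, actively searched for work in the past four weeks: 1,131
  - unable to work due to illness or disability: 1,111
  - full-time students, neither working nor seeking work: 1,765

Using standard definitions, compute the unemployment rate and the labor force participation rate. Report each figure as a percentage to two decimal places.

Employed = 2,305 + 13,251 = 15,556.
Unemployed = 136 + 1,131 = 1,267 (jobless and actively searching, or on temporary layoff).
Labor force = 15,556 + 1,267 = 16,823.
Not in labor force = 6,207 + 352 + 2,995 + 1,111 + 1,765 = 12,430 (those not working and not actively searching are outside the labor force — including those who want a job but have given up searching).
Civilian working-age population = 16,823 + 12,430 = 29,253.
Unemployment rate = 1,267 / 16,823 = 7.53%.
Labor force participation rate = 16,823 / 29,253 = 57.51%.

Unemployment rate ≈ 7.53%; labor force participation rate ≈ 57.51%.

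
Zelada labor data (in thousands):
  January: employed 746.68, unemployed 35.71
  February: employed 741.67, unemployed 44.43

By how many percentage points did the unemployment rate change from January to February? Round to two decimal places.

The unemployment rate changed by +1.09 percentage points.

January: labor force = 746.68 + 35.71 = 782.39; u = 35.71/782.39 = 4.56%.
February: labor force = 741.67 + 44.43 = 786.10; u = 44.43/786.10 = 5.65%.
Change = 5.65% − 4.56% = +1.09 pp.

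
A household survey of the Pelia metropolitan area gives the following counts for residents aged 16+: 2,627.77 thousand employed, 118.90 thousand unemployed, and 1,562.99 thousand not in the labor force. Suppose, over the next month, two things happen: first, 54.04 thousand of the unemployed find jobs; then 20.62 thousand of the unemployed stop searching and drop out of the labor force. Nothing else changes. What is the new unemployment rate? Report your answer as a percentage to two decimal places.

Initially, labor force = 2,627.77 + 118.90 = 2,746.67 thousand, so u = 118.90/2,746.67 = 4.33%.
After the first change, unemployed falls and employed rises by 54.04; labor force unchanged → E = 2,681.81, U = 64.86, labor force = 2,746.67 thousand.
After the second change, unemployed and labor force both fall by 20.62 → E = 2,681.81, U = 44.24, labor force = 2,726.05 thousand.
New unemployment rate = 44.24 / 2,726.05 = 1.62%.

New unemployment rate ≈ 1.62%.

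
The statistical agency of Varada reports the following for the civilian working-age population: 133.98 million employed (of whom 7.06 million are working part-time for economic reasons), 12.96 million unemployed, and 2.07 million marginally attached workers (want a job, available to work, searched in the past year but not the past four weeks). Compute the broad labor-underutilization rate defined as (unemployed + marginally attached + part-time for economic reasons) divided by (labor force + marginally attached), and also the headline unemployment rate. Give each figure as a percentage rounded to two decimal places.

Broad underutilization rate ≈ 14.82%; headline unemployment rate ≈ 8.82%.

Labor force = 133.98 + 12.96 = 146.94 million.
Numerator = 12.96 + 2.07 + 7.06 = 22.09 million.
Denominator = 146.94 + 2.07 = 149.01 million.
Broad rate = 22.09 / 149.01 = 14.82%.
Headline unemployment rate = 12.96 / 146.94 = 8.82%.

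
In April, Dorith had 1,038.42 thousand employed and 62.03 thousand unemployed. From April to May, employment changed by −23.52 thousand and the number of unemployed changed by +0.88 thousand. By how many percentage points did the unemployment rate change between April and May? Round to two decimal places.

April: labor force = 1,038.42 + 62.03 = 1,100.45; u = 62.03/1,100.45 = 5.64%.
May: labor force = 1,014.90 + 62.91 = 1,077.81; u = 62.91/1,077.81 = 5.84%.
Change = 5.84% − 5.64% = +0.20 pp.

The unemployment rate changed by +0.20 percentage points.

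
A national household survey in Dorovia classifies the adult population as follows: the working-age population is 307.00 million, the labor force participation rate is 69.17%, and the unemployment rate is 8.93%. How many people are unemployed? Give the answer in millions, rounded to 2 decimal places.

Labor force = 0.6917 × 307.00 = 212.35 million.
Unemployed = 0.0893 × 212.35 ≈ 18.96 million.

About 18.96 million are unemployed.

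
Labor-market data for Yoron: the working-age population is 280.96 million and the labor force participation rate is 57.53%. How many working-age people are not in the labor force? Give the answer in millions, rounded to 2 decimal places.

About 119.32 million are not in the labor force.

Share not in the labor force = 1 − 0.5753 = 0.4247.
Not in labor force = 0.4247 × 280.96 ≈ 119.32 million.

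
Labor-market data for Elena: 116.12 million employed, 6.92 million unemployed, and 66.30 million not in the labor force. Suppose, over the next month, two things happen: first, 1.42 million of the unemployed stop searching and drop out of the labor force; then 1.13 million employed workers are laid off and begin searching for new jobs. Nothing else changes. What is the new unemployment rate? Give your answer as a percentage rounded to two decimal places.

New unemployment rate ≈ 5.45%.

Initially, labor force = 116.12 + 6.92 = 123.04 million, so u = 6.92/123.04 = 5.62%.
After the first change, unemployed and labor force both fall by 1.42 → E = 116.12, U = 5.50, labor force = 121.62 million.
After the second change, employed falls and unemployed rises by 1.13; labor force unchanged → E = 114.99, U = 6.63, labor force = 121.62 million.
New unemployment rate = 6.63 / 121.62 = 5.45%.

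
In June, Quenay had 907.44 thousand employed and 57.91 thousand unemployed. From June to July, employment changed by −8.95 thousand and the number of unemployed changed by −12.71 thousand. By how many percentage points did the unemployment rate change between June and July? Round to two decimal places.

June: labor force = 907.44 + 57.91 = 965.35; u = 57.91/965.35 = 6.00%.
July: labor force = 898.49 + 45.20 = 943.69; u = 45.20/943.69 = 4.79%.
Change = 4.79% − 6.00% = −1.21 pp.

The unemployment rate changed by −1.21 percentage points.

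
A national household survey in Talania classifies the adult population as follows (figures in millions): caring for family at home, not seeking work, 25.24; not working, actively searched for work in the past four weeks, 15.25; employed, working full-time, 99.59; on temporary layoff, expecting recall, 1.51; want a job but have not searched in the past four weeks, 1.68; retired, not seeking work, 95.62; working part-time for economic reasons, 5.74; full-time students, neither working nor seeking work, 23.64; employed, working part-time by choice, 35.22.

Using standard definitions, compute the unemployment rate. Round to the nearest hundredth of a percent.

Unemployment rate ≈ 10.65%.

Employed = 99.59 + 5.74 + 35.22 = 140.55 million (anyone who worked, including part-time for economic reasons, counts as employed).
Unemployed = 15.25 + 1.51 = 16.76 million (jobless and actively searching, or on temporary layoff).
Labor force = 140.55 + 16.76 = 157.31 million.
Unemployment rate = 16.76 / 157.31 = 10.65%.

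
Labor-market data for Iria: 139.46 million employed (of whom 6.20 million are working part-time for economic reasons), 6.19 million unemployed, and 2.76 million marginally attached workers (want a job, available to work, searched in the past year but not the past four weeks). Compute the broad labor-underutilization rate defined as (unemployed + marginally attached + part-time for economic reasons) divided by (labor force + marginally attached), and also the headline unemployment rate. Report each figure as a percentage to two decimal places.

Labor force = 139.46 + 6.19 = 145.65 million.
Numerator = 6.19 + 2.76 + 6.20 = 15.15 million.
Denominator = 145.65 + 2.76 = 148.41 million.
Broad rate = 15.15 / 148.41 = 10.21%.
Headline unemployment rate = 6.19 / 145.65 = 4.25%.

Broad underutilization rate ≈ 10.21%; headline unemployment rate ≈ 4.25%.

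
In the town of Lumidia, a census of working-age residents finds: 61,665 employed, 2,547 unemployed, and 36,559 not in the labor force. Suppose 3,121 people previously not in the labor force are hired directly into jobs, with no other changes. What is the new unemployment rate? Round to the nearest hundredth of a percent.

Initially, labor force = 61,665 + 2,547 = 64,212, so u = 2,547/64,212 = 3.97%.
After the change, employed and labor force both rise by 3,121; unemployed unchanged → E = 64,786, U = 2,547, labor force = 67,333.
New unemployment rate = 2,547 / 67,333 = 3.78%.

New unemployment rate ≈ 3.78%.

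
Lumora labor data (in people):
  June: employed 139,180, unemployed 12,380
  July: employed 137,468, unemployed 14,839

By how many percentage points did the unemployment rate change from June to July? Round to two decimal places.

June: labor force = 139,180 + 12,380 = 151,560; u = 12,380/151,560 = 8.17%.
July: labor force = 137,468 + 14,839 = 152,307; u = 14,839/152,307 = 9.74%.
Change = 9.74% − 8.17% = +1.57 pp.

The unemployment rate changed by +1.57 percentage points.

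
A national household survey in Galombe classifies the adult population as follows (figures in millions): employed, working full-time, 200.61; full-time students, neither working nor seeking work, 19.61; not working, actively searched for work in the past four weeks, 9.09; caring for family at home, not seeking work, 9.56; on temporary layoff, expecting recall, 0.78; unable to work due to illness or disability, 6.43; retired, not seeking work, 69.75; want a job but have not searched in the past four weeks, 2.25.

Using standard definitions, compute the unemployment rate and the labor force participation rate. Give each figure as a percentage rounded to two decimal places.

Unemployment rate ≈ 4.69%; labor force participation rate ≈ 66.17%.

Employed = 200.61 million.
Unemployed = 9.09 + 0.78 = 9.87 million (jobless and actively searching, or on temporary layoff).
Labor force = 200.61 + 9.87 = 210.48 million.
Not in labor force = 19.61 + 9.56 + 6.43 + 69.75 + 2.25 = 107.60 million (those not working and not actively searching are outside the labor force — including those who want a job but have given up searching).
Civilian working-age population = 210.48 + 107.60 = 318.08 million.
Unemployment rate = 9.87 / 210.48 = 4.69%.
Labor force participation rate = 210.48 / 318.08 = 66.17%.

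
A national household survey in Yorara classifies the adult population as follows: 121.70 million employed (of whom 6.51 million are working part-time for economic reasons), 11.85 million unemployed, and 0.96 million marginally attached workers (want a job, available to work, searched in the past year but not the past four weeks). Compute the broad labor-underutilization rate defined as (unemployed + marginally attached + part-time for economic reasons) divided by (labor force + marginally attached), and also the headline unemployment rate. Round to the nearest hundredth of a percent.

Labor force = 121.70 + 11.85 = 133.55 million.
Numerator = 11.85 + 0.96 + 6.51 = 19.32 million.
Denominator = 133.55 + 0.96 = 134.51 million.
Broad rate = 19.32 / 134.51 = 14.36%.
Headline unemployment rate = 11.85 / 133.55 = 8.87%.

Broad underutilization rate ≈ 14.36%; headline unemployment rate ≈ 8.87%.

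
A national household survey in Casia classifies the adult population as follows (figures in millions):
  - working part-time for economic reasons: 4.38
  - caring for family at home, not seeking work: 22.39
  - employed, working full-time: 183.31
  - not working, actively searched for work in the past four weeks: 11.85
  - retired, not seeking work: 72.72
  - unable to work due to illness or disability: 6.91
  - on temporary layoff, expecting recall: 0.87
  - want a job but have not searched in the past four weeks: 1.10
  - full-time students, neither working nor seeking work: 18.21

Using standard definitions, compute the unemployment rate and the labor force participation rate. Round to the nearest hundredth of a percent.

Unemployment rate ≈ 6.35%; labor force participation rate ≈ 62.29%.

Employed = 4.38 + 183.31 = 187.69 million (anyone who worked, including part-time for economic reasons, counts as employed).
Unemployed = 11.85 + 0.87 = 12.72 million (jobless and actively searching, or on temporary layoff).
Labor force = 187.69 + 12.72 = 200.41 million.
Not in labor force = 22.39 + 72.72 + 6.91 + 1.10 + 18.21 = 121.33 million (those not working and not actively searching are outside the labor force — including those who want a job but have given up searching).
Civilian working-age population = 200.41 + 121.33 = 321.74 million.
Unemployment rate = 12.72 / 200.41 = 6.35%.
Labor force participation rate = 200.41 / 321.74 = 62.29%.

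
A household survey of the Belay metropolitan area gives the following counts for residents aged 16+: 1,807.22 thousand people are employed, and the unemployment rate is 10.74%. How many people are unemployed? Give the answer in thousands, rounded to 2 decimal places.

About 217.45 thousand are unemployed.

Let U be the number unemployed. The labor force is E + U, and U/(E+U) = 0.1074.
So U = 0.1074 × 1,807.22 / (1 − 0.1074) = 194.0954 / 0.8926 ≈ 217.45 thousand.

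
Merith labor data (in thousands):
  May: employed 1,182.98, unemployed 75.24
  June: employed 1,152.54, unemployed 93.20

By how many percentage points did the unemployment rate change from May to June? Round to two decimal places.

May: labor force = 1,182.98 + 75.24 = 1,258.22; u = 75.24/1,258.22 = 5.98%.
June: labor force = 1,152.54 + 93.20 = 1,245.74; u = 93.20/1,245.74 = 7.48%.
Change = 7.48% − 5.98% = +1.50 pp.

The unemployment rate changed by +1.50 percentage points.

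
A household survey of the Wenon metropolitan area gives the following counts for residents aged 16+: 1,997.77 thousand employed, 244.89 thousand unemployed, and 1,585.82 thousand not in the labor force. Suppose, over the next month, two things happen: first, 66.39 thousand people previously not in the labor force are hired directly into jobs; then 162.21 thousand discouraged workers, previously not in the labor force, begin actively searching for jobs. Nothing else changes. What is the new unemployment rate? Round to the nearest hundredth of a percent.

Initially, labor force = 1,997.77 + 244.89 = 2,242.66 thousand, so u = 244.89/2,242.66 = 10.92%.
After the first change, employed and labor force both rise by 66.39; unemployed unchanged → E = 2,064.16, U = 244.89, labor force = 2,309.05 thousand.
After the second change, unemployed and labor force both rise by 162.21 → E = 2,064.16, U = 407.10, labor force = 2,471.26 thousand.
New unemployment rate = 407.10 / 2,471.26 = 16.47%.

New unemployment rate ≈ 16.47%.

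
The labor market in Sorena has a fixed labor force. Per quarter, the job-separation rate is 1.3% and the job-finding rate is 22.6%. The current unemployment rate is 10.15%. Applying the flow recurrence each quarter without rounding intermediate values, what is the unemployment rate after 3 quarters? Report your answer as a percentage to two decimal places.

Unemployment rate after three quarters ≈ 7.52%.

With a fixed labor force, u_{t+1} = u_t + s·(1−u_t) − f·u_t = u_t·(1−s−f) + s.
Here 1−s−f = 0.761 and s = 0.013.
u_1 = 0.101500 × 0.761 + 0.013 = 0.090242.
u_2 = 0.090242 × 0.761 + 0.013 = 0.081674.
u_3 = 0.081674 × 0.761 + 0.013 = 0.075154.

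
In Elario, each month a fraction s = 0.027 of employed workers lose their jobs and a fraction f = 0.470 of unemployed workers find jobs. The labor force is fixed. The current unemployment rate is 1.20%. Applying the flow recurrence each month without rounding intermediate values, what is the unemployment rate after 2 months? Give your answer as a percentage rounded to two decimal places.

Unemployment rate after two months ≈ 4.36%.

With a fixed labor force, u_{t+1} = u_t + s·(1−u_t) − f·u_t = u_t·(1−s−f) + s.
Here 1−s−f = 0.503 and s = 0.027.
u_1 = 0.012000 × 0.503 + 0.027 = 0.033036.
u_2 = 0.033036 × 0.503 + 0.027 = 0.043617.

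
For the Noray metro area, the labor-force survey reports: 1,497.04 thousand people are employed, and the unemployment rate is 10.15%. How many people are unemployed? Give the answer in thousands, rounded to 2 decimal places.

About 169.11 thousand are unemployed.

Let U be the number unemployed. The labor force is E + U, and U/(E+U) = 0.1015.
So U = 0.1015 × 1,497.04 / (1 − 0.1015) = 151.9496 / 0.8985 ≈ 169.11 thousand.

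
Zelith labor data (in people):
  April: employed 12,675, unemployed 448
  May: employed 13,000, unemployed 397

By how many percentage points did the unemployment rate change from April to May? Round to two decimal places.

April: labor force = 12,675 + 448 = 13,123; u = 448/13,123 = 3.41%.
May: labor force = 13,000 + 397 = 13,397; u = 397/13,397 = 2.96%.
Change = 2.96% − 3.41% = −0.45 pp.

The unemployment rate changed by −0.45 percentage points.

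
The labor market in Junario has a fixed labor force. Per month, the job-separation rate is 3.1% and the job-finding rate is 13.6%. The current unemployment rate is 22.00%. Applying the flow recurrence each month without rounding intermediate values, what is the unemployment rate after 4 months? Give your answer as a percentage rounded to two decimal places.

With a fixed labor force, u_{t+1} = u_t + s·(1−u_t) − f·u_t = u_t·(1−s−f) + s.
Here 1−s−f = 0.833 and s = 0.031.
u_1 = 0.220000 × 0.833 + 0.031 = 0.214260.
u_2 = 0.214260 × 0.833 + 0.031 = 0.209479.
u_3 = 0.209479 × 0.833 + 0.031 = 0.205496.
u_4 = 0.205496 × 0.833 + 0.031 = 0.202178.

Unemployment rate after four months ≈ 20.22%.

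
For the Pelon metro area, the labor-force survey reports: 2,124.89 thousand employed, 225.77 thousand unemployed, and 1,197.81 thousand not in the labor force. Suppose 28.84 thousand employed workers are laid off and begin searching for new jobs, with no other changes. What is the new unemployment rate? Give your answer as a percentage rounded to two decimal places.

Initially, labor force = 2,124.89 + 225.77 = 2,350.66 thousand, so u = 225.77/2,350.66 = 9.60%.
After the change, employed falls and unemployed rises by 28.84; labor force unchanged → E = 2,096.05, U = 254.61, labor force = 2,350.66 thousand.
New unemployment rate = 254.61 / 2,350.66 = 10.83%.

New unemployment rate ≈ 10.83%.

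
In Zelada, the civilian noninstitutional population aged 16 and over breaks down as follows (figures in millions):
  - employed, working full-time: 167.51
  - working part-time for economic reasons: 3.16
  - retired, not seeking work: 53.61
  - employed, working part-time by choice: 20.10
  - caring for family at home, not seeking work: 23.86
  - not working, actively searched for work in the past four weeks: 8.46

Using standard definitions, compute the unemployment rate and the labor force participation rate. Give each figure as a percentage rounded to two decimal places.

Unemployment rate ≈ 4.25%; labor force participation rate ≈ 72.00%.

Employed = 167.51 + 3.16 + 20.10 = 190.77 million (anyone who worked, including part-time for economic reasons, counts as employed).
Unemployed = 8.46 million.
Labor force = 190.77 + 8.46 = 199.23 million.
Not in labor force = 53.61 + 23.86 = 77.47 million (those not working and not actively searching are outside the labor force).
Civilian working-age population = 199.23 + 77.47 = 276.70 million.
Unemployment rate = 8.46 / 199.23 = 4.25%.
Labor force participation rate = 199.23 / 276.70 = 72.00%.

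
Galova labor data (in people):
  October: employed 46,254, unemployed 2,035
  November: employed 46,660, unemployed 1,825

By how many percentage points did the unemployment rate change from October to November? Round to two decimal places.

October: labor force = 46,254 + 2,035 = 48,289; u = 2,035/48,289 = 4.21%.
November: labor force = 46,660 + 1,825 = 48,485; u = 1,825/48,485 = 3.76%.
Change = 3.76% − 4.21% = −0.45 pp.

The unemployment rate changed by −0.45 percentage points.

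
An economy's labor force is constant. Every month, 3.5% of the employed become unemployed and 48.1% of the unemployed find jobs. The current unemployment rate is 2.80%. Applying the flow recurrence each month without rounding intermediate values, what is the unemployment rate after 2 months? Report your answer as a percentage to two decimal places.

Unemployment rate after two months ≈ 5.85%.

With a fixed labor force, u_{t+1} = u_t + s·(1−u_t) − f·u_t = u_t·(1−s−f) + s.
Here 1−s−f = 0.484 and s = 0.035.
u_1 = 0.028000 × 0.484 + 0.035 = 0.048552.
u_2 = 0.048552 × 0.484 + 0.035 = 0.058499.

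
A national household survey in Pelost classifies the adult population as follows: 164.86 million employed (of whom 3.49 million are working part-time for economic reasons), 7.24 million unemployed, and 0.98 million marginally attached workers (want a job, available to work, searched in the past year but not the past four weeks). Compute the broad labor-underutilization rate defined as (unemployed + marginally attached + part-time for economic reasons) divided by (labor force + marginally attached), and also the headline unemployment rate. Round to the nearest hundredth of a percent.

Broad underutilization rate ≈ 6.77%; headline unemployment rate ≈ 4.21%.

Labor force = 164.86 + 7.24 = 172.10 million.
Numerator = 7.24 + 0.98 + 3.49 = 11.71 million.
Denominator = 172.10 + 0.98 = 173.08 million.
Broad rate = 11.71 / 173.08 = 6.77%.
Headline unemployment rate = 7.24 / 172.10 = 4.21%.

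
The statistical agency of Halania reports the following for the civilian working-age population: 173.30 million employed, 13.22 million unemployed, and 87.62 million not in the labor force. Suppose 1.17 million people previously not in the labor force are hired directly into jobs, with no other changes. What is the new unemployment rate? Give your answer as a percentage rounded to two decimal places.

New unemployment rate ≈ 7.04%.

Initially, labor force = 173.30 + 13.22 = 186.52 million, so u = 13.22/186.52 = 7.09%.
After the change, employed and labor force both rise by 1.17; unemployed unchanged → E = 174.47, U = 13.22, labor force = 187.69 million.
New unemployment rate = 13.22 / 187.69 = 7.04%.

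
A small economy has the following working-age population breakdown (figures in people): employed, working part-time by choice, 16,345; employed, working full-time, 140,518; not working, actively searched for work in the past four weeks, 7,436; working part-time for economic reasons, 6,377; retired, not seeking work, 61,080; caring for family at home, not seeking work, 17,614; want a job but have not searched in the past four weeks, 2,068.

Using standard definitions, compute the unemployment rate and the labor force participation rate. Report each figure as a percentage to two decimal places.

Unemployment rate ≈ 4.36%; labor force participation rate ≈ 67.88%.

Employed = 16,345 + 140,518 + 6,377 = 163,240 (anyone who worked, including part-time for economic reasons, counts as employed).
Unemployed = 7,436.
Labor force = 163,240 + 7,436 = 170,676.
Not in labor force = 61,080 + 17,614 + 2,068 = 80,762 (those not working and not actively searching are outside the labor force — including those who want a job but have given up searching).
Civilian working-age population = 170,676 + 80,762 = 251,438.
Unemployment rate = 7,436 / 170,676 = 4.36%.
Labor force participation rate = 170,676 / 251,438 = 67.88%.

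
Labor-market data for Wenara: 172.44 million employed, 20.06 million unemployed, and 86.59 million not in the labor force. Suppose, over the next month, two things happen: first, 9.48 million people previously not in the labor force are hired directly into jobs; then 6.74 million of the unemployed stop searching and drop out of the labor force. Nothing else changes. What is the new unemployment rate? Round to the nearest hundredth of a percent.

New unemployment rate ≈ 6.82%.

Initially, labor force = 172.44 + 20.06 = 192.50 million, so u = 20.06/192.50 = 10.42%.
After the first change, employed and labor force both rise by 9.48; unemployed unchanged → E = 181.92, U = 20.06, labor force = 201.98 million.
After the second change, unemployed and labor force both fall by 6.74 → E = 181.92, U = 13.32, labor force = 195.24 million.
New unemployment rate = 13.32 / 195.24 = 6.82%.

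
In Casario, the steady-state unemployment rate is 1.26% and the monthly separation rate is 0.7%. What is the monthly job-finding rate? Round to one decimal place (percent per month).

Job-finding rate ≈ 54.9% per month.

From u* = s/(s+f): f = s·(1−u)/u.
f = 0.7 × (1 − 0.0126) / 0.0126 = 0.6912 / 0.0126 ≈ 54.9% per month.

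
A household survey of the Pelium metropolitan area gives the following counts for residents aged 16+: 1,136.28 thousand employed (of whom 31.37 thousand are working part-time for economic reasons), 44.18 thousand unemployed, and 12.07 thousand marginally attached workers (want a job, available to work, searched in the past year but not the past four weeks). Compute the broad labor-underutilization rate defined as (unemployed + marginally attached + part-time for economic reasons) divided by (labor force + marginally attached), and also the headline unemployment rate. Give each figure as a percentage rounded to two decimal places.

Broad underutilization rate ≈ 7.35%; headline unemployment rate ≈ 3.74%.

Labor force = 1,136.28 + 44.18 = 1,180.46 thousand.
Numerator = 44.18 + 12.07 + 31.37 = 87.62 thousand.
Denominator = 1,180.46 + 12.07 = 1,192.53 thousand.
Broad rate = 87.62 / 1,192.53 = 7.35%.
Headline unemployment rate = 44.18 / 1,180.46 = 3.74%.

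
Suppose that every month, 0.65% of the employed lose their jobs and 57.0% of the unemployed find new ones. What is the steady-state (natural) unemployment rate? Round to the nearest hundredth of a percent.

Steady-state unemployment rate ≈ 1.13%.

At steady state the flows balance: s·E = f·U, so U/(E+U) = s/(s+f).
u* = 0.65 / (0.65 + 57.0) = 0.65 / 57.65 = 1.13%.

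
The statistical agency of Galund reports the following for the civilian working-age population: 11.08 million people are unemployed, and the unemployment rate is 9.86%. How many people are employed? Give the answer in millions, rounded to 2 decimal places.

About 101.29 million are employed.

Labor force = U / u = 11.08 / 0.0986 ≈ 112.37 million.
Employed = labor force − unemployed = 112.37 − 11.08 = 101.29 million.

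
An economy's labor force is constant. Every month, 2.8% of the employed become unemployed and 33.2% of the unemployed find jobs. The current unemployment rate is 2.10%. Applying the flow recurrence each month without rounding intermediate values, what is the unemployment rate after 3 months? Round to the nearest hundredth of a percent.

With a fixed labor force, u_{t+1} = u_t + s·(1−u_t) − f·u_t = u_t·(1−s−f) + s.
Here 1−s−f = 0.640 and s = 0.028.
u_1 = 0.021000 × 0.640 + 0.028 = 0.041440.
u_2 = 0.041440 × 0.640 + 0.028 = 0.054522.
u_3 = 0.054522 × 0.640 + 0.028 = 0.062894.

Unemployment rate after three months ≈ 6.29%.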